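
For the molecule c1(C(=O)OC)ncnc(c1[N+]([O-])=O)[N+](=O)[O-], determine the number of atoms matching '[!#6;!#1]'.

10

The query [!#6;!#1] means: not carbon and not hydrogen — any heteroatom.
Check the 16 heavy atoms by environment: 2× n (aromatic) → match; 4× c (aromatic) → no; 2× N (charge +1) → match; 2× O (charge -1) → match; 4× O → match; 2× C → no.
Summing the matching environments: 2 + 2 + 2 + 4 = 10 matching atoms.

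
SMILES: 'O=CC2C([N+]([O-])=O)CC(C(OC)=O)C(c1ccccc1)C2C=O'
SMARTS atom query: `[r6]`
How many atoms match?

12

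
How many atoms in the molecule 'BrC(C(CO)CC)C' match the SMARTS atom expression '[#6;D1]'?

2

The query [#6;D1] means: carbon bonded to exactly one heavy atom.
Check the 8 heavy atoms by environment: 2× C (D2) → no; 2× C (D3) → no; 2× C (D1) → match; 1× Br (D1) → no; 1× O (D1) → no.
That gives 2 matching atoms.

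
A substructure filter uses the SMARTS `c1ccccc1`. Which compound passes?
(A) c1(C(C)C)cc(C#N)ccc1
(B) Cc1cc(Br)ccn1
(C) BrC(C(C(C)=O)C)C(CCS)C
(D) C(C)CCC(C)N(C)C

A

c1ccccc1 describes six aromatic carbons in a ring (a benzene ring).
(A) contains the required atom environment, so the pattern matches.
(B) has a methyl group (-CH3) but no six-membered all-carbon aromatic ring is present.
(C) has a methyl group (-CH3) but no six-membered all-carbon aromatic ring is present.
(D) has a methyl group (-CH3) but no six-membered all-carbon aromatic ring is present.
So the answer is (A).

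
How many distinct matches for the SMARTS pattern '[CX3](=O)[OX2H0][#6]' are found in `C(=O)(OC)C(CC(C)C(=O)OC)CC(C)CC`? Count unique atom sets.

2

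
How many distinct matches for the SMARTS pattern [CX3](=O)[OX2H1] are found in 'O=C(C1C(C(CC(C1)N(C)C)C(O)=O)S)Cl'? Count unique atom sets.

[CX3](=O)[OX2H1] is the SMARTS for a carboxylic acid: an sp2 carbon double-bonded to O and single-bonded to an -OH oxygen.
Exactly one fragment in the molecule meets all constraints, giving 1 match.

1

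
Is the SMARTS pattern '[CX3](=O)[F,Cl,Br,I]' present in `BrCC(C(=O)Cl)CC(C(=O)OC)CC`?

Yes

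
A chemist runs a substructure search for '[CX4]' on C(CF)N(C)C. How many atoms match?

4

The query [CX4] means: C with X4: aliphatic carbon with exactly 4 total connections (bonds + H).
Check the 6 heavy atoms by environment: 4× C (X4) → match; 1× F (X1) → no; 1× N (X3) → no.
That gives 4 matching atoms.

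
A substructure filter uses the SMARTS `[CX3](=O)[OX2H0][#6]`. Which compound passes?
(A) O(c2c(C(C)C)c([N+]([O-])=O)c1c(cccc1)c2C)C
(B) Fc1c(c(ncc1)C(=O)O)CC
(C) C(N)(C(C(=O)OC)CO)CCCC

[CX3](=O)[OX2H0][#6] describes a carbonyl carbon bonded to an oxygen that is itself bonded to carbon (no H on that O) (an ester).
(A) has a methoxy ether (-OCH3) but the ether oxygen is not adjacent to a C=O carbon.
(B) has a carboxylic acid group (-C(=O)OH) but the singly-bonded O carries H (OX2H1, not H0).
(C) contains a methyl-ester group (-C(=O)OCH3), which satisfies every atom and bond constraint.
So the answer is (C).

C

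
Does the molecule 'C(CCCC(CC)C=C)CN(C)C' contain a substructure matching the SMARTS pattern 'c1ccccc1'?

The pattern c1ccccc1 describes six aromatic carbons in a ring — a benzene ring.
The closest candidate here is a methyl group (-CH3), but no six-membered all-carbon aromatic ring is present. No other fragment satisfies the full query, so there is no match.

No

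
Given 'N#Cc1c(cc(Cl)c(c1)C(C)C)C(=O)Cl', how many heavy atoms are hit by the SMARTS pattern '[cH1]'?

2

The query [cH1] means: aromatic carbon bearing exactly one hydrogen.
Check the 15 heavy atoms by environment: 2× c (aromatic, H1) → match; 4× c (aromatic, H0) → no; 2× C (H0) → no; 1× N (H0) → no; 1× C (H1) → no; 2× C (H3) → no; 2× Cl (H0) → no; 1× O (H0) → no.
That gives 2 matching atoms.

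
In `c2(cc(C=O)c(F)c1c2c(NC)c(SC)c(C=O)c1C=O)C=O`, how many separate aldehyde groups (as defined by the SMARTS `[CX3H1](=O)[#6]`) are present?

[CX3H1](=O)[#6] is the SMARTS for an aldehyde: an sp2 carbon with one H, double-bonded to O and single-bonded to carbon.
The molecule carries 4 separate instances of an aldehyde (-CHO) meeting every constraint; each maps to a distinct set of atoms, giving 4 matches.

4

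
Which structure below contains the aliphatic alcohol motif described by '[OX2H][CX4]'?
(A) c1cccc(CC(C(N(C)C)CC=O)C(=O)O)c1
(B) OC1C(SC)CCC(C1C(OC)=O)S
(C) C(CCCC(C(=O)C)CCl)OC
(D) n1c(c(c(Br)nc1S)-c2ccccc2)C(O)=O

[OX2H][CX4] describes a hydroxyl oxygen bound to an sp3 (X4) carbon (an aliphatic alcohol).
(A) has a carboxylic acid group (-C(=O)OH) but the -OH is on a CX3 carbonyl carbon, not a CX4 carbon.
(B) contains a hydroxyl group (-OH), which satisfies every atom and bond constraint.
(C) has a methoxy ether (-OCH3) but the oxygen has H0 (ether), not H1.
(D) has a carboxylic acid group (-C(=O)OH) but the -OH is on a CX3 carbonyl carbon, not a CX4 carbon.
So the answer is (B).

B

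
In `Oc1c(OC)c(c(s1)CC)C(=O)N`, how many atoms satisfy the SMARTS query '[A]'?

8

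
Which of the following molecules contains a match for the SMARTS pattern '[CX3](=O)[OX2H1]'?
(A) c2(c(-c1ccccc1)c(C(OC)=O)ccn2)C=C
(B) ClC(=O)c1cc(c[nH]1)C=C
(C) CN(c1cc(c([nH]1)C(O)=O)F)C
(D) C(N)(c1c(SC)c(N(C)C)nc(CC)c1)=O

C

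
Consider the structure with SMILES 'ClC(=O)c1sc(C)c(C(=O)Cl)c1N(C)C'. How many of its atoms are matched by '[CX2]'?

0

The query [CX2] means: C with X2: aliphatic carbon with exactly 2 total connections.
Check the 15 heavy atoms by environment: 1× s (aromatic, X2) → no; 4× c (aromatic, X3) → no; 2× C (X3) → no; 2× O (X1) → no; 2× Cl (X1) → no; 1× N (X3) → no; 3× C (X4) → no.
No environment satisfies the query, so 0 matching atoms.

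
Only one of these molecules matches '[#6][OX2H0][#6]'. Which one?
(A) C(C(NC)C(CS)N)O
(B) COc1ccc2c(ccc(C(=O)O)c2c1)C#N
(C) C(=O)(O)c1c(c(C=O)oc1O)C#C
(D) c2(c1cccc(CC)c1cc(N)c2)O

B

[#6][OX2H0][#6] describes an aliphatic oxygen bridging two carbons with no H on the oxygen (an ether).
(A) has a hydroxyl group (-OH) but the oxygen has H1, not H0 bridging two carbons.
(B) contains a methoxy ether (-OCH3), which satisfies every atom and bond constraint.
(C) has a hydroxyl group (-OH) but the oxygen has H1, not H0 bridging two carbons.
(D) has a hydroxyl group (-OH) but the oxygen has H1, not H0 bridging two carbons.
So the answer is (B).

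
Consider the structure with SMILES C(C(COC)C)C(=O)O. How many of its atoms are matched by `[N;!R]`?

0

Check the 9 heavy atoms by environment: 6× C (acyclic) → no; 3× O (acyclic) → no.
No environment satisfies the query, so 0 matching atoms.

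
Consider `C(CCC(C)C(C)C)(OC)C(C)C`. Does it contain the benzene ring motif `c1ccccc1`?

No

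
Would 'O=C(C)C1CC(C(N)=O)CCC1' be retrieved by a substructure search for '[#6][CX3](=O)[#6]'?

Yes

The pattern [#6][CX3](=O)[#6] describes a carbonyl carbon (no H) flanked by two carbons — a ketone.
The molecule carries an acetyl/ketone group (-C(=O)CH3), whose atoms satisfy every constraint of the query, so the pattern matches.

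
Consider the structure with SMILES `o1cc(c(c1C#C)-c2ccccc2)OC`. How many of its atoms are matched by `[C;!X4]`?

2

The query [C;!X4] means: aliphatic carbon that does not have four total connections.
Check the 15 heavy atoms by environment: 1× o (aromatic, X2) → no; 10× c (aromatic, X3) → no; 1× O (X2) → no; 1× C (X4) → no; 2× C (X2) → match.
That gives 2 matching atoms.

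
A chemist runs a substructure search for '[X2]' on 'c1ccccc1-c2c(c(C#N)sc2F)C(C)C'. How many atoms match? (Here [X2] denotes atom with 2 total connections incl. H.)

The query [X2] means: any atom with exactly two total connections (bonds + H).
Check the 17 heavy atoms by environment: 1× s (aromatic, X2) → match; 10× c (aromatic, X3) → no; 1× F (X1) → no; 1× C (X2) → match; 1× N (X1) → no; 3× C (X4) → no.
Summing the matching environments: 1 + 1 = 2 matching atoms.

2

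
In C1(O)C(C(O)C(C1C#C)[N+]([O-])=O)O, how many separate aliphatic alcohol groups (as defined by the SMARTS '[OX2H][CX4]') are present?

3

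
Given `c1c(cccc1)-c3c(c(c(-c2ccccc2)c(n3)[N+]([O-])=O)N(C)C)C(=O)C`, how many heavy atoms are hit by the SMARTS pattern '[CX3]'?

1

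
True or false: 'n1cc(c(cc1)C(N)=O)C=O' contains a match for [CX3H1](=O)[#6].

True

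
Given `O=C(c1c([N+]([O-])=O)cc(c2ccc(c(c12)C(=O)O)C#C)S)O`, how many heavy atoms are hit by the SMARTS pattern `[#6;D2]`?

4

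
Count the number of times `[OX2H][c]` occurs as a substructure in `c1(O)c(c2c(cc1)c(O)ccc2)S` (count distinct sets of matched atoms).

2

[OX2H][c] is the SMARTS for a phenol: a hydroxyl oxygen attached to an aromatic carbon.
The molecule carries 2 separate instances of a hydroxyl group (-OH) meeting every constraint; each maps to a distinct set of atoms, giving 2 matches.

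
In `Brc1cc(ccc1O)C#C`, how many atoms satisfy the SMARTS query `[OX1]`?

0

The query [OX1] means: aliphatic oxygen with one total connection — typically a carbonyl =O or an oxide.
Check the 10 heavy atoms by environment: 6× c (aromatic, X3) → no; 2× C (X2) → no; 1× Br (X1) → no; 1× O (X2) → no.
No environment satisfies the query, so 0 matching atoms.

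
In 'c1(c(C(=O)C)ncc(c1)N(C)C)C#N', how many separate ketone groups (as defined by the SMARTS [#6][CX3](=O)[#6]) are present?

[#6][CX3](=O)[#6] is the SMARTS for a ketone: a carbonyl carbon (no H) flanked by two carbons.
Exactly one fragment in the molecule meets all constraints, giving 1 match.

1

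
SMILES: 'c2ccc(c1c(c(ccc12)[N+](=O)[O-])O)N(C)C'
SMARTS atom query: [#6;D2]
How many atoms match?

5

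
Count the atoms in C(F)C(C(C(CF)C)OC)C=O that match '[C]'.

Check the 12 heavy atoms by environment: 8× C → match; 2× O → no; 2× F → no.
That gives 8 matching atoms.

8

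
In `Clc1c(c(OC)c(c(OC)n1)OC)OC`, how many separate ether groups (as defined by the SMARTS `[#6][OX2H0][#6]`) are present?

[#6][OX2H0][#6] is the SMARTS for an ether: an aliphatic oxygen bridging two carbons with no H on the oxygen.
The molecule carries 4 separate instances of a methoxy ether (-OCH3) meeting every constraint; each maps to a distinct set of atoms, giving 4 matches.

4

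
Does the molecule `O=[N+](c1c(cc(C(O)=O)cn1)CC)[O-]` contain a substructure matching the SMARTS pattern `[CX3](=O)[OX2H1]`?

The pattern [CX3](=O)[OX2H1] describes an sp2 carbon double-bonded to O and single-bonded to an -OH oxygen — a carboxylic acid.
The molecule carries a carboxylic acid group (-C(=O)OH), whose atoms satisfy every constraint of the query, so the pattern matches.

Yes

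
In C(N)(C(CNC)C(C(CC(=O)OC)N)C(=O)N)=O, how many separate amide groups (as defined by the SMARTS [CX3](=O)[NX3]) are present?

[CX3](=O)[NX3] is the SMARTS for an amide: a carbonyl carbon bonded to a trivalent nitrogen.
The molecule carries 2 separate instances of a primary amide (-C(=O)NH2) meeting every constraint; each maps to a distinct set of atoms, giving 2 matches.

2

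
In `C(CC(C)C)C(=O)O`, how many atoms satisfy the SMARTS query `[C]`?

The query [C] means: uppercase C matches aliphatic (non-aromatic) carbon only.
Check the 8 heavy atoms by environment: 6× C → match; 2× O → no.
That gives 6 matching atoms.

6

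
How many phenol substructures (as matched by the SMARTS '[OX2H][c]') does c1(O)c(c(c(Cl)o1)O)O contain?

3

[OX2H][c] is the SMARTS for a phenol: a hydroxyl oxygen attached to an aromatic carbon.
The molecule carries 3 separate instances of a hydroxyl group (-OH) meeting every constraint; each maps to a distinct set of atoms, giving 3 matches.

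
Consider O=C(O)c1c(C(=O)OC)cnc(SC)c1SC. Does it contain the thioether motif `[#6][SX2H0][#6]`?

Yes

The pattern [#6][SX2H0][#6] describes an aliphatic sulfur bridging two carbons with no H on the sulfur — a thioether.
The molecule carries a methylthio ether (-SCH3), whose atoms satisfy every constraint of the query, so the pattern matches.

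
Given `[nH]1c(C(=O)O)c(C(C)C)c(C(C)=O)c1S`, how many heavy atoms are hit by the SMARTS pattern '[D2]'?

The query [D2] means: atom with exactly two heavy-atom neighbours.
Check the 15 heavy atoms by environment: 1× n (aromatic, D2) → match; 4× c (aromatic, D3) → no; 1× S (D1) → no; 3× C (D3) → no; 3× C (D1) → no; 3× O (D1) → no.
That gives 1 matching atom.

1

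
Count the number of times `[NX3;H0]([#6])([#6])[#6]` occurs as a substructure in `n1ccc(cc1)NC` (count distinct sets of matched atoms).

0

[NX3;H0]([#6])([#6])[#6] is the SMARTS for a tertiary amine: a trivalent nitrogen with no H, bonded to three carbons.
The molecule has an N-methylamino group (-NHCH3), but the nitrogen still has one H (H1), not H0; nothing else fits, so there are 0 matches.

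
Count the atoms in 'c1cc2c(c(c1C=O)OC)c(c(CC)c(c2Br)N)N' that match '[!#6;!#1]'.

5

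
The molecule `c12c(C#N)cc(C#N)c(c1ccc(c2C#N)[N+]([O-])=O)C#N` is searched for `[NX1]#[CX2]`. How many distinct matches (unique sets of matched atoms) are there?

[NX1]#[CX2] is the SMARTS for a nitrile: a nitrogen triple-bonded to a two-connected carbon.
The molecule carries 4 separate instances of a nitrile (-C#N) meeting every constraint; each maps to a distinct set of atoms, giving 4 matches.

4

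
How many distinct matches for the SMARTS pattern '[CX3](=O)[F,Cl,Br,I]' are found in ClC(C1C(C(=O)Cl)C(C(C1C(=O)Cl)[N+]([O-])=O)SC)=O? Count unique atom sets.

[CX3](=O)[F,Cl,Br,I] is the SMARTS for an acyl halide: a carbonyl carbon bonded to a halogen.
The molecule carries 3 separate instances of an acyl chloride (-C(=O)Cl) meeting every constraint; each maps to a distinct set of atoms, giving 3 matches.

3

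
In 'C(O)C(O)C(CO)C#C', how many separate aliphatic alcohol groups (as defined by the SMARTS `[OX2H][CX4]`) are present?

[OX2H][CX4] is the SMARTS for an aliphatic alcohol: a hydroxyl oxygen bound to an sp3 (X4) carbon.
The molecule carries 3 separate instances of a hydroxyl group (-OH) meeting every constraint; each maps to a distinct set of atoms, giving 3 matches.

3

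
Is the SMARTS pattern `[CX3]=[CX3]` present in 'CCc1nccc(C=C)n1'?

The pattern [CX3]=[CX3] describes a non-aromatic C=C double bond between two sp2 carbons — an alkene.
The molecule carries a vinyl group (-CH=CH2), whose atoms satisfy every constraint of the query, so the pattern matches.

Yes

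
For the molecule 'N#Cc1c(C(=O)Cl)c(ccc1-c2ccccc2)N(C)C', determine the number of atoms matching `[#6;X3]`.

13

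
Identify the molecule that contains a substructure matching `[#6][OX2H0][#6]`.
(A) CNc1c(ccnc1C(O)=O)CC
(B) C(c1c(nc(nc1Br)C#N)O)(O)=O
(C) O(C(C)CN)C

C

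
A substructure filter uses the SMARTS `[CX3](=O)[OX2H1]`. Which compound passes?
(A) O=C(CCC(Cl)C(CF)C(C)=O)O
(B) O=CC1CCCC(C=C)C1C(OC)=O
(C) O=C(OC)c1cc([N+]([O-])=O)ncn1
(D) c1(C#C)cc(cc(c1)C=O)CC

A

[CX3](=O)[OX2H1] describes an sp2 carbon double-bonded to O and single-bonded to an -OH oxygen (a carboxylic acid).
(A) contains a carboxylic acid group (-C(=O)OH), which satisfies every atom and bond constraint.
(B) has an aldehyde (-CHO) but there is no singly-bonded oxygen on the carbonyl carbon.
(C) has a methyl-ester group (-C(=O)OCH3) but the singly-bonded O has no H (OX2H0, not OX2H1).
(D) has an aldehyde (-CHO) but there is no singly-bonded oxygen on the carbonyl carbon.
So the answer is (A).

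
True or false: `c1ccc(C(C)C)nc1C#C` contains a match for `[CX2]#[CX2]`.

The pattern [CX2]#[CX2] describes a carbon-carbon triple bond — an alkyne.
The molecule carries an ethynyl group (-C#CH), whose atoms satisfy every constraint of the query, so the pattern matches.

True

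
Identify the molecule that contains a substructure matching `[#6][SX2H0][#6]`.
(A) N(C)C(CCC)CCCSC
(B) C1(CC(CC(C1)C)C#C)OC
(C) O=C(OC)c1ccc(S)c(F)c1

A

[#6][SX2H0][#6] describes an aliphatic sulfur bridging two carbons with no H on the sulfur (a thioether).
(A) contains a methylthio ether (-SCH3), which satisfies every atom and bond constraint.
(B) has a methoxy ether (-OCH3) but the bridging atom is O, not S.
(C) has a thiol (-SH) but the sulfur has H1, not H0 bridging two carbons.
So the answer is (A).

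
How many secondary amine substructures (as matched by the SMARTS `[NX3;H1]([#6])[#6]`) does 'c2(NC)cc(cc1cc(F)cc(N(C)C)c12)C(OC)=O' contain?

[NX3;H1]([#6])[#6] is the SMARTS for a secondary amine: a trivalent nitrogen with one H, bonded to two carbons.
Exactly one fragment in the molecule meets all constraints, giving 1 match.

1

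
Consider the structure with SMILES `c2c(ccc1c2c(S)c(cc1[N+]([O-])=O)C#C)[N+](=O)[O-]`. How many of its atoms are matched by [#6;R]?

The query [#6;R] means: carbon that is part of a ring.
Check the 19 heavy atoms by environment: 10× c (aromatic, in 6-ring) → match; 2× N (charge +1, acyclic) → no; 2× O (charge -1, acyclic) → no; 2× O (acyclic) → no; 2× C (acyclic) → no; 1× S (acyclic) → no.
That gives 10 matching atoms.

10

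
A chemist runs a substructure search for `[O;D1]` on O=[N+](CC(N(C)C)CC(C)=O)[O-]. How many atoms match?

The query [O;D1] means: aliphatic oxygen bonded to exactly one heavy atom.
Check the 12 heavy atoms by environment: 2× C (D2) → no; 2× C (D3) → no; 2× O (D1) → match; 3× C (D1) → no; 1× N (charge +1, D3) → no; 1× O (charge -1, D1) → match; 1× N (D3) → no.
Summing the matching environments: 2 + 1 = 3 matching atoms.

3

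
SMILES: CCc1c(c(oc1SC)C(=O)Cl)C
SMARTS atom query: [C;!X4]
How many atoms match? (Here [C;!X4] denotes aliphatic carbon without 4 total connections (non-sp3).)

The query [C;!X4] means: aliphatic carbon that does not have four total connections.
Check the 13 heavy atoms by environment: 1× o (aromatic, X2) → no; 4× c (aromatic, X3) → no; 1× S (X2) → no; 4× C (X4) → no; 1× C (X3) → match; 1× O (X1) → no; 1× Cl (X1) → no.
That gives 1 matching atom.

1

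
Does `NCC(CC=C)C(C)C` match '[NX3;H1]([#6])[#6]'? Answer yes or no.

The pattern [NX3;H1]([#6])[#6] describes a trivalent nitrogen with one H, bonded to two carbons — a secondary amine.
The closest candidate here is a primary amino group (-NH2), but the nitrogen has H2 and only one carbon neighbour. No other fragment satisfies the full query, so there is no match.

No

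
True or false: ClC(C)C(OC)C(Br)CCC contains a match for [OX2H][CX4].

False

The pattern [OX2H][CX4] describes a hydroxyl oxygen bound to an sp3 (X4) carbon — an aliphatic alcohol.
The closest candidate here is a methoxy ether (-OCH3), but the oxygen has H0 (ether), not H1. No other fragment satisfies the full query, so there is no match.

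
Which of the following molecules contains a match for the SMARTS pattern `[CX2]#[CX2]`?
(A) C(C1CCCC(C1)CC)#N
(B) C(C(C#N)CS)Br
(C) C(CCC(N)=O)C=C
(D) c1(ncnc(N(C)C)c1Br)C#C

D

[CX2]#[CX2] describes a carbon-carbon triple bond (an alkyne).
(A) has a nitrile (-C#N) but the triple bond is C#N, not C#C.
(B) has a nitrile (-C#N) but the triple bond is C#N, not C#C.
(C) has a vinyl group (-CH=CH2) but the C=C is a double bond; both carbons are CX3, not CX2.
(D) contains an ethynyl group (-C#CH), which satisfies every atom and bond constraint.
So the answer is (D).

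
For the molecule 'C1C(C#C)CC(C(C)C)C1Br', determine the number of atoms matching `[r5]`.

5

The query [r5] means: r5 matches atoms in a five-membered ring.
Check the 11 heavy atoms by environment: 5× C (in 5-ring) → match; 1× Br (acyclic) → no; 5× C (acyclic) → no.
That gives 5 matching atoms.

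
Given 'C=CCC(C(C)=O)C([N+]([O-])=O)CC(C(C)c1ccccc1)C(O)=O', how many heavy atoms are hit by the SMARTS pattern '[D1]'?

The query [D1] means: atom with exactly one heavy-atom neighbour (degree 1).
Check the 24 heavy atoms by environment: 3× C (D1) → match; 6× C (D3) → no; 3× C (D2) → no; 1× N (charge +1, D3) → no; 1× O (charge -1, D1) → match; 4× O (D1) → match; 1× c (aromatic, D3) → no; 5× c (aromatic, D2) → no.
Summing the matching environments: 3 + 1 + 4 = 8 matching atoms.

8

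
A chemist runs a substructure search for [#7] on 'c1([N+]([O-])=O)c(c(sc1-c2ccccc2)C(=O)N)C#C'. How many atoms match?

Check the 19 heavy atoms by environment: 1× s (aromatic) → no; 10× c (aromatic) → no; 1× N (charge +1) → match; 1× O (charge -1) → no; 2× O → no; 3× C → no; 1× N → match.
Summing the matching environments: 1 + 1 = 2 matching atoms.

2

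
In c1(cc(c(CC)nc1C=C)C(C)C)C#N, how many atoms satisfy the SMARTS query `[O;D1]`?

Check the 15 heavy atoms by environment: 1× n (aromatic, D2) → no; 4× c (aromatic, D3) → no; 1× c (aromatic, D2) → no; 3× C (D2) → no; 4× C (D1) → no; 1× C (D3) → no; 1× N (D1) → no.
No environment satisfies the query, so 0 matching atoms.

0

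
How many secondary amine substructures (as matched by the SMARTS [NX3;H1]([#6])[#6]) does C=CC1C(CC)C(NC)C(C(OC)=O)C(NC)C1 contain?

2

[NX3;H1]([#6])[#6] is the SMARTS for a secondary amine: a trivalent nitrogen with one H, bonded to two carbons.
The molecule carries 2 separate instances of an N-methylamino group (-NHCH3) meeting every constraint; each maps to a distinct set of atoms, giving 2 matches.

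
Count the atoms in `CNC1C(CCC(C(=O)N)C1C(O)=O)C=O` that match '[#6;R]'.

6

Check the 16 heavy atoms by environment: 6× C (in 6-ring) → match; 2× N (acyclic) → no; 4× C (acyclic) → no; 4× O (acyclic) → no.
That gives 6 matching atoms.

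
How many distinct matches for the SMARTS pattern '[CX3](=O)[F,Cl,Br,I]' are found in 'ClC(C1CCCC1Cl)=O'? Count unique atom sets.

[CX3](=O)[F,Cl,Br,I] is the SMARTS for an acyl halide: a carbonyl carbon bonded to a halogen.
Exactly one fragment in the molecule meets all constraints, giving 1 match.

1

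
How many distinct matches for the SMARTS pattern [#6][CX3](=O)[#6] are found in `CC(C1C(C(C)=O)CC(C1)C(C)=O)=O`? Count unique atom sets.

3

[#6][CX3](=O)[#6] is the SMARTS for a ketone: a carbonyl carbon (no H) flanked by two carbons.
The molecule carries 3 separate instances of an acetyl/ketone group (-C(=O)CH3) meeting every constraint; each maps to a distinct set of atoms, giving 3 matches.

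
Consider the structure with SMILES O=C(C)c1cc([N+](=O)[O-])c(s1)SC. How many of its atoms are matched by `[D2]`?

3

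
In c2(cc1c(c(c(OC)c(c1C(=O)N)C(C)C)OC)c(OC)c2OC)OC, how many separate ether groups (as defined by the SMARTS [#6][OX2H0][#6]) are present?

[#6][OX2H0][#6] is the SMARTS for an ether: an aliphatic oxygen bridging two carbons with no H on the oxygen.
The molecule carries 5 separate instances of a methoxy ether (-OCH3) meeting every constraint; each maps to a distinct set of atoms, giving 5 matches.

5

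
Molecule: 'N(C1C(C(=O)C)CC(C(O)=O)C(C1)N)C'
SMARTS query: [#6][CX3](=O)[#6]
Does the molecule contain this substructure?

Yes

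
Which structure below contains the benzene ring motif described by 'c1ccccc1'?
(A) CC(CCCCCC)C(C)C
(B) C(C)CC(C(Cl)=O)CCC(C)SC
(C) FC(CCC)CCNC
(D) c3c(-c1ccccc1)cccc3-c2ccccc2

c1ccccc1 describes six aromatic carbons in a ring (a benzene ring).
(A) has a methyl group (-CH3) but no six-membered all-carbon aromatic ring is present.
(B) has a methyl group (-CH3) but no six-membered all-carbon aromatic ring is present.
(C) has a methyl group (-CH3) but no six-membered all-carbon aromatic ring is present.
(D) contains a phenyl ring, which satisfies every atom and bond constraint.
So the answer is (D).

D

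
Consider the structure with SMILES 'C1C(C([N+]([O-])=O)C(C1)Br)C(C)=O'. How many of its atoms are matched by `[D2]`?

The query [D2] means: atom with exactly two heavy-atom neighbours.
Check the 12 heavy atoms by environment: 4× C (D3) → no; 2× C (D2) → match; 1× Br (D1) → no; 2× O (D1) → no; 1× C (D1) → no; 1× N (charge +1, D3) → no; 1× O (charge -1, D1) → no.
That gives 2 matching atoms.

2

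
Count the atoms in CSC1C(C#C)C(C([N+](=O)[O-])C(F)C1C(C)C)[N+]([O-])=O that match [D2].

2

Check the 20 heavy atoms by environment: 7× C (D3) → no; 4× C (D1) → no; 1× C (D2) → match; 1× S (D2) → match; 2× N (charge +1, D3) → no; 2× O (charge -1, D1) → no; 2× O (D1) → no; 1× F (D1) → no.
Summing the matching environments: 1 + 1 = 2 matching atoms.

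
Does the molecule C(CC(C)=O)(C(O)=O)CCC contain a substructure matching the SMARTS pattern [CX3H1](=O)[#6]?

The pattern [CX3H1](=O)[#6] describes an sp2 carbon with one H, double-bonded to O and single-bonded to carbon — an aldehyde.
The closest candidate here is an acetyl/ketone group (-C(=O)CH3), but the carbonyl carbon has H0 (two carbon neighbours), not H1. No other fragment satisfies the full query, so there is no match.

No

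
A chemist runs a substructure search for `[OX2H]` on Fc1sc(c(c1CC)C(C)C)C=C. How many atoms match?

0

The query [OX2H] means: aliphatic oxygen with two connections, one of which is H — an -OH oxygen.
Check the 13 heavy atoms by environment: 1× s (aromatic, H0, X2) → no; 4× c (aromatic, H0, X3) → no; 1× C (H2, X4) → no; 3× C (H3, X4) → no; 1× C (H1, X4) → no; 1× C (H1, X3) → no; 1× C (H2, X3) → no; 1× F (H0, X1) → no.
No environment satisfies the query, so 0 matching atoms.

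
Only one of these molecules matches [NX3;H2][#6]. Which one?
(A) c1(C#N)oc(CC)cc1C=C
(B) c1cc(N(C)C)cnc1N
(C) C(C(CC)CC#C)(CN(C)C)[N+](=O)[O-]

B

[NX3;H2][#6] describes a trivalent nitrogen with two H attached to carbon (a primary amine).
(A) has a nitrile (-C#N) but the nitrogen is NX1 (triple-bonded), not NX3 with two H.
(B) contains a primary amino group (-NH2), which satisfies every atom and bond constraint.
(C) has a nitro group (-[N+](=O)[O-]) but the nitrogen is [N+] with no H, not NX3H2.
So the answer is (B).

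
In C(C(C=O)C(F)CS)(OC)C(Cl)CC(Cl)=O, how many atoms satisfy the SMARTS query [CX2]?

Check the 16 heavy atoms by environment: 7× C (X4) → no; 2× C (X3) → no; 2× O (X1) → no; 1× F (X1) → no; 1× S (X2) → no; 2× Cl (X1) → no; 1× O (X2) → no.
No environment satisfies the query, so 0 matching atoms.

0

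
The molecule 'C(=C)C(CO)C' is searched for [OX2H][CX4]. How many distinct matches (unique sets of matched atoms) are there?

1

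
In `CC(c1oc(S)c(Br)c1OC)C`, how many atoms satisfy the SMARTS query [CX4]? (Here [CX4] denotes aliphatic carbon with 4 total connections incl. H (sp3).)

4

The query [CX4] means: C with X4: aliphatic carbon with exactly 4 total connections (bonds + H).
Check the 12 heavy atoms by environment: 1× o (aromatic, X2) → no; 4× c (aromatic, X3) → no; 1× S (X2) → no; 4× C (X4) → match; 1× O (X2) → no; 1× Br (X1) → no.
That gives 4 matching atoms.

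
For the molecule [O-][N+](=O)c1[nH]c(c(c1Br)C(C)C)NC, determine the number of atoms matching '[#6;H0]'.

4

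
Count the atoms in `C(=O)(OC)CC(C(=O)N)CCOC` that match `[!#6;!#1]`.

5

The query [!#6;!#1] means: not carbon and not hydrogen — any heteroatom.
Check the 13 heavy atoms by environment: 8× C → no; 4× O → match; 1× N → match.
Summing the matching environments: 4 + 1 = 5 matching atoms.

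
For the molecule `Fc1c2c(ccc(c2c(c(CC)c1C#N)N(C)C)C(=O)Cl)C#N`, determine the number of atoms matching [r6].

Check the 23 heavy atoms by environment: 10× c (aromatic, in 6-ring) → match; 7× C (acyclic) → no; 1× O (acyclic) → no; 1× Cl (acyclic) → no; 3× N (acyclic) → no; 1× F (acyclic) → no.
That gives 10 matching atoms.

10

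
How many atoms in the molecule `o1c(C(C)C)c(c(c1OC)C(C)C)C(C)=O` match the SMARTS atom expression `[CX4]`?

8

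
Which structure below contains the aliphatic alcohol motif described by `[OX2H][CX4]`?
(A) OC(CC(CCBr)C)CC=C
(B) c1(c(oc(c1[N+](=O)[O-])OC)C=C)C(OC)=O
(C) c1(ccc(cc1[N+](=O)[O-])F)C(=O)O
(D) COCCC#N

A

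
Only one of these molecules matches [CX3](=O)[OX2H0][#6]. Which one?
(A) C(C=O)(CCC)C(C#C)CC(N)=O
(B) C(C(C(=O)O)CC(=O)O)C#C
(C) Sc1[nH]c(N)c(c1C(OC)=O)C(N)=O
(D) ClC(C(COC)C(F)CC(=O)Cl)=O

C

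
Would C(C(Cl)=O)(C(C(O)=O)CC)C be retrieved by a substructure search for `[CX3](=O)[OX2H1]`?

Yes

The pattern [CX3](=O)[OX2H1] describes an sp2 carbon double-bonded to O and single-bonded to an -OH oxygen — a carboxylic acid.
The molecule carries a carboxylic acid group (-C(=O)OH), whose atoms satisfy every constraint of the query, so the pattern matches.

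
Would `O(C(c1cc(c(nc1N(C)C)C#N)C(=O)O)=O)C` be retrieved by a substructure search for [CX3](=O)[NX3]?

No

The pattern [CX3](=O)[NX3] describes a carbonyl carbon bonded to a trivalent nitrogen — an amide.
The closest candidate here is a methyl-ester group (-C(=O)OCH3), but the carbonyl is bonded to O, not to an NX3 nitrogen. No other fragment satisfies the full query, so there is no match.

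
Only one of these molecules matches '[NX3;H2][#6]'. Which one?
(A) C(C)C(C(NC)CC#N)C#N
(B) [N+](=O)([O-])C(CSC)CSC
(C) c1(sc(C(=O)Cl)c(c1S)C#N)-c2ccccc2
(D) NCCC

[NX3;H2][#6] describes a trivalent nitrogen with two H attached to carbon (a primary amine).
(A) has a nitrile (-C#N) but the nitrogen is NX1 (triple-bonded), not NX3 with two H.
(B) has a nitro group (-[N+](=O)[O-]) but the nitrogen is [N+] with no H, not NX3H2.
(C) has a nitrile (-C#N) but the nitrogen is NX1 (triple-bonded), not NX3 with two H.
(D) contains a primary amino group (-NH2), which satisfies every atom and bond constraint.
So the answer is (D).

D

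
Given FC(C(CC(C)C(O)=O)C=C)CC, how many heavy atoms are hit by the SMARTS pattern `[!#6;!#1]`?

The query [!#6;!#1] means: not carbon and not hydrogen — any heteroatom.
Check the 13 heavy atoms by environment: 10× C → no; 1× F → match; 2× O → match.
Summing the matching environments: 1 + 2 = 3 matching atoms.

3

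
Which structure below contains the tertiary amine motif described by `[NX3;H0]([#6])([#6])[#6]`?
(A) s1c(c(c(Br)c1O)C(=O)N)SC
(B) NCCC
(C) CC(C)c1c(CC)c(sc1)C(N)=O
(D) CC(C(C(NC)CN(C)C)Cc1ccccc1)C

D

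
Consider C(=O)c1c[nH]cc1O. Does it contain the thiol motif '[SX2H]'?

No

The pattern [SX2H] describes an aliphatic sulfur with two connections, one being H — a thiol.
The closest candidate here is a hydroxyl group (-OH), but it is an -OH, not an -SH. No other fragment satisfies the full query, so there is no match.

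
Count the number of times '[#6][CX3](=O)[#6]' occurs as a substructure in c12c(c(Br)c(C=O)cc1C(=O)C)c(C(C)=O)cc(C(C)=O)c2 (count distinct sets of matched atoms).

[#6][CX3](=O)[#6] is the SMARTS for a ketone: a carbonyl carbon (no H) flanked by two carbons.
The molecule carries 3 separate instances of an acetyl/ketone group (-C(=O)CH3) meeting every constraint; each maps to a distinct set of atoms, giving 3 matches.

3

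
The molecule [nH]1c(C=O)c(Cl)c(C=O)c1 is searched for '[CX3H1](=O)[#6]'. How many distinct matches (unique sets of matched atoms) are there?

2

[CX3H1](=O)[#6] is the SMARTS for an aldehyde: an sp2 carbon with one H, double-bonded to O and single-bonded to carbon.
The molecule carries 2 separate instances of an aldehyde (-CHO) meeting every constraint; each maps to a distinct set of atoms, giving 2 matches.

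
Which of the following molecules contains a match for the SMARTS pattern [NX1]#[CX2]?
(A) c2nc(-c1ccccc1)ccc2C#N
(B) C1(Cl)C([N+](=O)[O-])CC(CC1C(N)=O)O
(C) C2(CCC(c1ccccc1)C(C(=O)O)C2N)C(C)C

[NX1]#[CX2] describes a nitrogen triple-bonded to a two-connected carbon (a nitrile).
(A) contains a nitrile (-C#N), which satisfies every atom and bond constraint.
(B) has a primary amide (-C(=O)NH2) but the nitrogen is NX3, not NX1.
(C) has a primary amino group (-NH2) but the nitrogen is NX3 (three connections), not NX1 triple-bonded.
So the answer is (A).

A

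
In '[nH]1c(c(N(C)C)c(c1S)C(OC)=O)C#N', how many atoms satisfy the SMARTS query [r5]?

Check the 15 heavy atoms by environment: 1× n (aromatic, in 5-ring) → match; 4× c (aromatic, in 5-ring) → match; 2× N (acyclic) → no; 5× C (acyclic) → no; 2× O (acyclic) → no; 1× S (acyclic) → no.
Summing the matching environments: 1 + 4 = 5 matching atoms.

5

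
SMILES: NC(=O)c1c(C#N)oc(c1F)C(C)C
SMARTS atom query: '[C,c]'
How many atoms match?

9

The query [C,c] means: comma = OR; matches aliphatic or aromatic carbon — same as #6.
Check the 14 heavy atoms by environment: 1× o (aromatic) → no; 4× c (aromatic) → match; 5× C → match; 2× N → no; 1× O → no; 1× F → no.
Summing the matching environments: 4 + 5 = 9 matching atoms.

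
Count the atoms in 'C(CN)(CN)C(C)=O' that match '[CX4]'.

4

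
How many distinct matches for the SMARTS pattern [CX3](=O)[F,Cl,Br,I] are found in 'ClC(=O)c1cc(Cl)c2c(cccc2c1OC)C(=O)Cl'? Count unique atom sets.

2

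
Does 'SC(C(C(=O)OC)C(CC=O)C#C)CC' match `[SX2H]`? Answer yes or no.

The pattern [SX2H] describes an aliphatic sulfur with two connections, one being H — a thiol.
The molecule carries a thiol (-SH), whose atoms satisfy every constraint of the query, so the pattern matches.

Yes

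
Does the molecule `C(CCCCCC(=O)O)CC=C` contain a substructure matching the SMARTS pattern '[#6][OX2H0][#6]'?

The pattern [#6][OX2H0][#6] describes an aliphatic oxygen bridging two carbons with no H on the oxygen — an ether.
The closest candidate here is a carboxylic acid group (-C(=O)OH), but the -OH oxygen has H1; the =O is OX1, not OX2. No other fragment satisfies the full query, so there is no match.

No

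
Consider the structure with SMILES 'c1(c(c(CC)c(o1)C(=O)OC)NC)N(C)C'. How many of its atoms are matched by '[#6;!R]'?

7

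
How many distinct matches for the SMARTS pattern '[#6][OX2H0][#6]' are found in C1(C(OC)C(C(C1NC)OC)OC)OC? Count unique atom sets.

[#6][OX2H0][#6] is the SMARTS for an ether: an aliphatic oxygen bridging two carbons with no H on the oxygen.
The molecule carries 4 separate instances of a methoxy ether (-OCH3) meeting every constraint; each maps to a distinct set of atoms, giving 4 matches.

4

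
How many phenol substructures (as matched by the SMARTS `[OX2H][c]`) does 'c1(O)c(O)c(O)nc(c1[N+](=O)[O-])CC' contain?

[OX2H][c] is the SMARTS for a phenol: a hydroxyl oxygen attached to an aromatic carbon.
The molecule carries 3 separate instances of a hydroxyl group (-OH) meeting every constraint; each maps to a distinct set of atoms, giving 3 matches.

3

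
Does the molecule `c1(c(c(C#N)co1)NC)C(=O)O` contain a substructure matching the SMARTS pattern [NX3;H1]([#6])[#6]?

Yes

The pattern [NX3;H1]([#6])[#6] describes a trivalent nitrogen with one H, bonded to two carbons — a secondary amine.
The molecule carries an N-methylamino group (-NHCH3), whose atoms satisfy every constraint of the query, so the pattern matches.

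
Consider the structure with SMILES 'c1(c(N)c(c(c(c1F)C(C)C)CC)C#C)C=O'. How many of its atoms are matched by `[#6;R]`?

The query [#6;R] means: carbon that is part of a ring.
Check the 17 heavy atoms by environment: 6× c (aromatic, in 6-ring) → match; 8× C (acyclic) → no; 1× F (acyclic) → no; 1× O (acyclic) → no; 1× N (acyclic) → no.
That gives 6 matching atoms.

6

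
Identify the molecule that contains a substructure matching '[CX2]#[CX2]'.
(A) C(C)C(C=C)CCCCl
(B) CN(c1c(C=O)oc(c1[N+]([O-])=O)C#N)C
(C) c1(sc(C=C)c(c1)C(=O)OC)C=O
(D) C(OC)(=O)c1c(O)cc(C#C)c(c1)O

D

[CX2]#[CX2] describes a carbon-carbon triple bond (an alkyne).
(A) has a vinyl group (-CH=CH2) but the C=C is a double bond; both carbons are CX3, not CX2.
(B) has a nitrile (-C#N) but the triple bond is C#N, not C#C.
(C) has a vinyl group (-CH=CH2) but the C=C is a double bond; both carbons are CX3, not CX2.
(D) contains an ethynyl group (-C#CH), which satisfies every atom and bond constraint.
So the answer is (D).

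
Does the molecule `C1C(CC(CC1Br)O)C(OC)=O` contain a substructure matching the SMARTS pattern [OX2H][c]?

The pattern [OX2H][c] describes a hydroxyl oxygen attached to an aromatic carbon — a phenol.
The closest candidate here is a hydroxyl group (-OH), but the -OH is on an aliphatic carbon, not an aromatic c. No other fragment satisfies the full query, so there is no match.

No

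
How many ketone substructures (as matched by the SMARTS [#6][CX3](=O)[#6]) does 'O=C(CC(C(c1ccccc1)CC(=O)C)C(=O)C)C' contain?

3

[#6][CX3](=O)[#6] is the SMARTS for a ketone: a carbonyl carbon (no H) flanked by two carbons.
The molecule carries 3 separate instances of an acetyl/ketone group (-C(=O)CH3) meeting every constraint; each maps to a distinct set of atoms, giving 3 matches.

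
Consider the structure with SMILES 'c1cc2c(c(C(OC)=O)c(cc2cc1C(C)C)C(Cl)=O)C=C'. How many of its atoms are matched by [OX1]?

2

Check the 22 heavy atoms by environment: 10× c (aromatic, X3) → no; 4× C (X3) → no; 2× O (X1) → match; 1× Cl (X1) → no; 1× O (X2) → no; 4× C (X4) → no.
That gives 2 matching atoms.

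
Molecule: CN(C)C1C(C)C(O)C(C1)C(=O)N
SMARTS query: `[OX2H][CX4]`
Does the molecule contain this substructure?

Yes

The pattern [OX2H][CX4] describes a hydroxyl oxygen bound to an sp3 (X4) carbon — an aliphatic alcohol.
The molecule carries a hydroxyl group (-OH), whose atoms satisfy every constraint of the query, so the pattern matches.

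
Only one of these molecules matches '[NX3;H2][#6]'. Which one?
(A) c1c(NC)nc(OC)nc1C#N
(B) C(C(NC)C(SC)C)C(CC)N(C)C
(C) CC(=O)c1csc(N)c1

C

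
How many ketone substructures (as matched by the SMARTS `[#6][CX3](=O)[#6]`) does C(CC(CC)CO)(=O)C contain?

1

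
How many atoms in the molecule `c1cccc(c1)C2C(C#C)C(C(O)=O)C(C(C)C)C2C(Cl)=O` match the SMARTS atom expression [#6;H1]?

12

The query [#6;H1] means: any carbon bearing exactly one hydrogen.
Check the 22 heavy atoms by environment: 7× C (H1) → match; 3× C (H0) → no; 2× O (H0) → no; 1× O (H1) → no; 1× c (aromatic, H0) → no; 5× c (aromatic, H1) → match; 2× C (H3) → no; 1× Cl (H0) → no.
Summing the matching environments: 7 + 5 = 12 matching atoms.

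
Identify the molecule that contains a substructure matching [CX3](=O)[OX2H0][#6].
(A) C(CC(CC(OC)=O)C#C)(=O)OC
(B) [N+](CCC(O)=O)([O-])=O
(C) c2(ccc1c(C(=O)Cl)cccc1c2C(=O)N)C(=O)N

[CX3](=O)[OX2H0][#6] describes a carbonyl carbon bonded to an oxygen that is itself bonded to carbon (no H on that O) (an ester).
(A) contains a methyl-ester group (-C(=O)OCH3), which satisfies every atom and bond constraint.
(B) has a carboxylic acid group (-C(=O)OH) but the singly-bonded O carries H (OX2H1, not H0).
(C) has a primary amide (-C(=O)NH2) but the carbonyl is bonded to N, not to an O-C linkage.
So the answer is (A).

A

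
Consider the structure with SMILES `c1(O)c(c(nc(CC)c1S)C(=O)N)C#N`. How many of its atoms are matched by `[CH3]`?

1

The query [CH3] means: aliphatic carbon with exactly three hydrogens.
Check the 15 heavy atoms by environment: 1× n (aromatic, H0) → no; 5× c (aromatic, H0) → no; 2× C (H0) → no; 1× O (H0) → no; 1× N (H2) → no; 1× C (H2) → no; 1× C (H3) → match; 1× S (H1) → no; 1× N (H0) → no; 1× O (H1) → no.
That gives 1 matching atom.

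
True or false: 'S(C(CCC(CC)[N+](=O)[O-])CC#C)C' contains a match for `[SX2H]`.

False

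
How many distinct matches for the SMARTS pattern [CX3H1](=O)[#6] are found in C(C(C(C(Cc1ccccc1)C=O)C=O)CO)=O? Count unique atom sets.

3

[CX3H1](=O)[#6] is the SMARTS for an aldehyde: an sp2 carbon with one H, double-bonded to O and single-bonded to carbon.
The molecule carries 3 separate instances of an aldehyde (-CHO) meeting every constraint; each maps to a distinct set of atoms, giving 3 matches.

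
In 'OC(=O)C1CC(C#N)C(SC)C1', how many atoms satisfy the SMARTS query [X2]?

3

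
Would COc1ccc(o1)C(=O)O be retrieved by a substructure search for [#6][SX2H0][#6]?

No

The pattern [#6][SX2H0][#6] describes an aliphatic sulfur bridging two carbons with no H on the sulfur — a thioether.
The closest candidate here is a methoxy ether (-OCH3), but the bridging atom is O, not S. No other fragment satisfies the full query, so there is no match.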